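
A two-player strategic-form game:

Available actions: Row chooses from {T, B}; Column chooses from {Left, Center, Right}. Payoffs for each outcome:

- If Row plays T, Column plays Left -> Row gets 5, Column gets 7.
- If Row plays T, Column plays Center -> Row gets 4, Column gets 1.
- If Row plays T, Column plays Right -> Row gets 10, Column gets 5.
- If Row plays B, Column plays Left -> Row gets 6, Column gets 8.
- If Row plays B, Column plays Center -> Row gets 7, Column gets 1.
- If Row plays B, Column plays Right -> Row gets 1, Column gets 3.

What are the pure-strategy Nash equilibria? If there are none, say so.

Pure NE: (B, Left)

(T, Left): Row can switch to B (5 → 6). Not NE.
(T, Center): Row can switch to B (4 → 7). Not NE.
(T, Right): Column can switch to Left (5 → 7). Not NE.
(B, Left): Row gets 6, best alternative 5; Column gets 8, best alternative 3. No profitable deviation — NE.
(B, Center): Column can switch to Left (1 → 8). Not NE.
(B, Right): Row can switch to T (1 → 10). Not NE.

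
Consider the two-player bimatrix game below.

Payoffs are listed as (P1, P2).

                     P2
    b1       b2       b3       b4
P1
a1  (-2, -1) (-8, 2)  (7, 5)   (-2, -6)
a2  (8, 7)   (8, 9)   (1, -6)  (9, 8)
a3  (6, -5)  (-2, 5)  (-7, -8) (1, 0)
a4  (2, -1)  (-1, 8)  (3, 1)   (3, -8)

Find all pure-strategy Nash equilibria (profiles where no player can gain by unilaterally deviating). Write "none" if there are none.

P1 against b1: payoffs -2, 8, 6, 2 → best response a2.
P1 against b2: payoffs -8, 8, -2, -1 → best response a2.
P1 against b3: payoffs 7, 1, -7, 3 → best response a1.
P1 against b4: payoffs -2, 9, 1, 3 → best response a2.
P2 against a1: payoffs -1, 2, 5, -6 → best response b3.
P2 against a2: payoffs 7, 9, -6, 8 → best response b2.
P2 against a3: payoffs -5, 5, -8, 0 → best response b2.
P2 against a4: payoffs -1, 8, 1, -8 → best response b2.
Mutual best responses: (a1, b3); (a2, b2).

Pure-strategy Nash equilibria: (a1, b3) and (a2, b2)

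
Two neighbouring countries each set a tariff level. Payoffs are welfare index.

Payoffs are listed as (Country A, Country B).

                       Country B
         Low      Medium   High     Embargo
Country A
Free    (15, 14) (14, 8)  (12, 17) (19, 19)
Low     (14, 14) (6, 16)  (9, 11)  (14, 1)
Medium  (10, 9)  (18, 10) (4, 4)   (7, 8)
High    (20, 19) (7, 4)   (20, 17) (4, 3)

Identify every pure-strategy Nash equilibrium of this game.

(Free, Low): Country A can switch to High (15 → 20). Not NE.
(Free, Medium): Country A can switch to Medium (14 → 18). Not NE.
(Free, High): Country A can switch to High (12 → 20). Not NE.
(Free, Embargo): Country A gets 19, best alternative 14; Country B gets 19, best alternative 17. No profitable deviation — NE.
(Low, Low): Country A can switch to Free (14 → 15). Not NE.
(Low, Medium): Country A can switch to Free (6 → 14). Not NE.
(Low, High): Country A can switch to Free (9 → 12). Not NE.
(Medium, Medium): Country A gets 18, best alternative 14; Country B gets 10, best alternative 9. No profitable deviation — NE.
(High, Low): Country A gets 20, best alternative 15; Country B gets 19, best alternative 17. No profitable deviation — NE.
(The remaining 7 profiles each have a profitable deviation by the same check.)

(Free, Embargo) and (Medium, Medium) and (High, Low)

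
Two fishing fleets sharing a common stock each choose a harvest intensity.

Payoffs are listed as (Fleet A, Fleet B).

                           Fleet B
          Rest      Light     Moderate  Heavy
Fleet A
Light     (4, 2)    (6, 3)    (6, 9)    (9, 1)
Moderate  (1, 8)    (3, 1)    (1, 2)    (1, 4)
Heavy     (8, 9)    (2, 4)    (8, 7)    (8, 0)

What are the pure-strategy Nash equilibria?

The unique pure-strategy Nash equilibrium is (Heavy, Rest).

Fleet A against Rest: payoffs 4, 1, 8 → best response Heavy.
Fleet A against Light: payoffs 6, 3, 2 → best response Light.
Fleet A against Moderate: payoffs 6, 1, 8 → best response Heavy.
Fleet A against Heavy: payoffs 9, 1, 8 → best response Light.
Fleet B against Light: payoffs 2, 3, 9, 1 → best response Moderate.
Fleet B against Moderate: payoffs 8, 1, 2, 4 → best response Rest.
Fleet B against Heavy: payoffs 9, 4, 7, 0 → best response Rest.
Mutual best responses: (Heavy, Rest).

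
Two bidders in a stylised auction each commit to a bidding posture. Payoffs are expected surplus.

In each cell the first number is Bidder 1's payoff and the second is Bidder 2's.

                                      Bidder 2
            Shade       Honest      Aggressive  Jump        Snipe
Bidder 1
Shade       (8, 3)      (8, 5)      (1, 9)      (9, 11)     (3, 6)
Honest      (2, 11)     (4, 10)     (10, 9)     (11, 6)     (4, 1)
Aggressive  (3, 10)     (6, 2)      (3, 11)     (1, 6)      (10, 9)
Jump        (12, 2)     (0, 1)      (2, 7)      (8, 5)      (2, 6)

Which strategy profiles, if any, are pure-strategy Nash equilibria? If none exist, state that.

There is no pure-strategy Nash equilibrium.

For each player, find the best response to each opponent profile; mutual best responses are the pure NE.
Bidder 1 against Shade: payoffs 8, 2, 3, 12 → best response Jump.
Bidder 1 against Honest: payoffs 8, 4, 6, 0 → best response Shade.
Bidder 1 against Aggressive: payoffs 1, 10, 3, 2 → best response Honest.
Bidder 1 against Jump: payoffs 9, 11, 1, 8 → best response Honest.
Bidder 1 against Snipe: payoffs 3, 4, 10, 2 → best response Aggressive.
Bidder 2 against Shade: payoffs 3, 5, 9, 11, 6 → best response Jump.
Bidder 2 against Honest: payoffs 11, 10, 9, 6, 1 → best response Shade.
Bidder 2 against Aggressive: payoffs 10, 2, 11, 6, 9 → best response Aggressive.
Bidder 2 against Jump: payoffs 2, 1, 7, 5, 6 → best response Aggressive.
No profile is a mutual best response for all players.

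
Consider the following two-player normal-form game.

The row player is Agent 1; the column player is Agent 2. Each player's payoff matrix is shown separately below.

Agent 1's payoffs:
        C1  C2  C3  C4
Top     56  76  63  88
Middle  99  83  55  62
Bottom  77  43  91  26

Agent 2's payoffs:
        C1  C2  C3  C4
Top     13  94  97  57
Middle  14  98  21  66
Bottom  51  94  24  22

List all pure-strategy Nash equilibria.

(Top, C1): Agent 1 can switch to Middle (56 → 99). Not NE.
(Top, C2): Agent 1 can switch to Middle (76 → 83). Not NE.
(Top, C3): Agent 1 can switch to Bottom (63 → 91). Not NE.
(Top, C4): Agent 2 can switch to C2 (57 → 94). Not NE.
(Middle, C1): Agent 2 can switch to C2 (14 → 98). Not NE.
(Middle, C2): Agent 1 gets 83, best alternative 76; Agent 2 gets 98, best alternative 66. No profitable deviation — NE.
(Middle, C3): Agent 1 can switch to Top (55 → 63). Not NE.
(Middle, C4): Agent 1 can switch to Top (62 → 88). Not NE.
(Bottom, C1): Agent 1 can switch to Middle (77 → 99). Not NE.
(The remaining 3 profiles each have a profitable deviation by the same check.)

Pure NE: (Middle, C2)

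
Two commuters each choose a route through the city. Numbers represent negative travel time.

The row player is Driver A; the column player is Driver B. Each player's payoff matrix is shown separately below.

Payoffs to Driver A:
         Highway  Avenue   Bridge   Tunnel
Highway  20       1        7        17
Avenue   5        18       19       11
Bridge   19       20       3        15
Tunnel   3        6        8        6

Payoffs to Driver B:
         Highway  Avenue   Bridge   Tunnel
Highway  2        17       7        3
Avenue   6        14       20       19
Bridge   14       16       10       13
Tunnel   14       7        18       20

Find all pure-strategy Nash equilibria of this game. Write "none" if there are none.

(Highway, Highway): Driver B can switch to Avenue (2 → 17). Not NE.
(Highway, Avenue): Driver A can switch to Avenue (1 → 18). Not NE.
(Highway, Bridge): Driver A can switch to Avenue (7 → 19). Not NE.
(Highway, Tunnel): Driver B can switch to Avenue (3 → 17). Not NE.
(Avenue, Highway): Driver A can switch to Highway (5 → 20). Not NE.
(Avenue, Avenue): Driver A can switch to Bridge (18 → 20). Not NE.
(Avenue, Bridge): Driver A gets 19, best alternative 8; Driver B gets 20, best alternative 19. No profitable deviation — NE.
(Bridge, Avenue): Driver A gets 20, best alternative 18; Driver B gets 16, best alternative 14. No profitable deviation — NE.
(The remaining 8 profiles each have a profitable deviation by the same check.)

The pure Nash equilibria are (Avenue, Bridge), (Bridge, Avenue).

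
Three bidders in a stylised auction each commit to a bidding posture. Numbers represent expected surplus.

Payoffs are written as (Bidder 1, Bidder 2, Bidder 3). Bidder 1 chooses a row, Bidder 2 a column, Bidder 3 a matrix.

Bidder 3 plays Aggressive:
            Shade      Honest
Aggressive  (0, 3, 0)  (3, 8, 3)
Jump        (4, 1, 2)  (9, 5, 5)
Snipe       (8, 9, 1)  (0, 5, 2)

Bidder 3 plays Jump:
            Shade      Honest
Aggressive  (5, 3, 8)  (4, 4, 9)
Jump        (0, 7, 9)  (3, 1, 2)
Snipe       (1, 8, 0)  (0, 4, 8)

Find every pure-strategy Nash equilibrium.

For each strategy profile, look for a profitable unilateral deviation.
(Aggressive, Shade, Aggressive): Bidder 1 can switch to Jump (0 → 4). Not NE.
(Aggressive, Shade, Jump): Bidder 2 can switch to Honest (3 → 4). Not NE.
(Aggressive, Honest, Aggressive): Bidder 1 can switch to Jump (3 → 9). Not NE.
(Aggressive, Honest, Jump): Bidder 1 gets 4, best alternative 3; Bidder 2 gets 4, best alternative 3; Bidder 3 gets 9, best alternative 3. No profitable deviation — NE.
(Jump, Shade, Aggressive): Bidder 1 can switch to Snipe (4 → 8). Not NE.
(Jump, Shade, Jump): Bidder 1 can switch to Aggressive (0 → 5). Not NE.
(Jump, Honest, Aggressive): Bidder 1 gets 9, best alternative 3; Bidder 2 gets 5, best alternative 1; Bidder 3 gets 5, best alternative 2. No profitable deviation — NE.
(Jump, Honest, Jump): Bidder 1 can switch to Aggressive (3 → 4). Not NE.
(Snipe, Shade, Aggressive): Bidder 1 gets 8, best alternative 4; Bidder 2 gets 9, best alternative 5; Bidder 3 gets 1, best alternative 0. No profitable deviation — NE.
(Snipe, Shade, Jump): Bidder 1 can switch to Aggressive (1 → 5). Not NE.
(Snipe, Honest, Aggressive): Bidder 1 can switch to Aggressive (0 → 3). Not NE.
(Snipe, Honest, Jump): Bidder 1 can switch to Aggressive (0 → 4). Not NE.

The pure Nash equilibria are (Aggressive, Honest, Jump); (Jump, Honest, Aggressive); (Snipe, Shade, Aggressive).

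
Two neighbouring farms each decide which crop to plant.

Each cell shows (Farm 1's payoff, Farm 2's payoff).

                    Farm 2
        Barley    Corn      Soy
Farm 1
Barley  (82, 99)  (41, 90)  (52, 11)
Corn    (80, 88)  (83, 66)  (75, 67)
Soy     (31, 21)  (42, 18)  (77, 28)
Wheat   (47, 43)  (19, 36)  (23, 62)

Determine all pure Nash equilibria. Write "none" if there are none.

(Barley, Barley): Farm 1 gets 82, best alternative 80; Farm 2 gets 99, best alternative 90. No profitable deviation — NE.
(Barley, Corn): Farm 1 can switch to Corn (41 → 83). Not NE.
(Barley, Soy): Farm 1 can switch to Corn (52 → 75). Not NE.
(Corn, Barley): Farm 1 can switch to Barley (80 → 82). Not NE.
(Corn, Corn): Farm 2 can switch to Barley (66 → 88). Not NE.
(Corn, Soy): Farm 1 can switch to Soy (75 → 77). Not NE.
(Soy, Barley): Farm 1 can switch to Barley (31 → 82). Not NE.
(Soy, Corn): Farm 1 can switch to Corn (42 → 83). Not NE.
(Soy, Soy): Farm 1 gets 77, best alternative 75; Farm 2 gets 28, best alternative 21. No profitable deviation — NE.
(Wheat, Barley): Farm 1 can switch to Barley (47 → 82). Not NE.
(Wheat, Corn): Farm 1 can switch to Barley (19 → 41). Not NE.
(Wheat, Soy): Farm 1 can switch to Barley (23 → 52). Not NE.

The pure Nash equilibria are (Barley, Barley); (Soy, Soy).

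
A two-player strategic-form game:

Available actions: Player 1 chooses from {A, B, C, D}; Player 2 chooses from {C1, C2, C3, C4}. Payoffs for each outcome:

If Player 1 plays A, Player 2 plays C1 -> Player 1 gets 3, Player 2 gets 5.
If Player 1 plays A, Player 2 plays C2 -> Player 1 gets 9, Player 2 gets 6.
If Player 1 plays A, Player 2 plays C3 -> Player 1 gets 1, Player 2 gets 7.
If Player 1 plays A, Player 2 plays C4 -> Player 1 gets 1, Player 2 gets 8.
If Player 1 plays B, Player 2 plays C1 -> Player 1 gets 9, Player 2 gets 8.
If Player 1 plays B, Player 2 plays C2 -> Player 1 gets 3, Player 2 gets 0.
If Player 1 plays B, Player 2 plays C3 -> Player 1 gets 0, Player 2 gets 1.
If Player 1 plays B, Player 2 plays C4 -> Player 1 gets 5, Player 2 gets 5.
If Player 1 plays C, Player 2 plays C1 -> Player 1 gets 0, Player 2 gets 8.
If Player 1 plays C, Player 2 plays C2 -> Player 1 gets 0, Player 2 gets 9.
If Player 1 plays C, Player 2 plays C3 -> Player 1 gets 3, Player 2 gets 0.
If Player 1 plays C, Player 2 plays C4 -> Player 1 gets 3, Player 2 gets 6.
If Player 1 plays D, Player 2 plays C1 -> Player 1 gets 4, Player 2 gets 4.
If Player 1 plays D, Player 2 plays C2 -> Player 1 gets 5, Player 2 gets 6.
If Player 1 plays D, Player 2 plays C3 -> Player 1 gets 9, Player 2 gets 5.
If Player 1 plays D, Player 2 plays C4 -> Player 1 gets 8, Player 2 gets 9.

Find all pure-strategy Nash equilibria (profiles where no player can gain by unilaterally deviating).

Player 1 against C1: payoffs 3, 9, 0, 4 → best response B.
Player 1 against C2: payoffs 9, 3, 0, 5 → best response A.
Player 1 against C3: payoffs 1, 0, 3, 9 → best response D.
Player 1 against C4: payoffs 1, 5, 3, 8 → best response D.
Player 2 against A: payoffs 5, 6, 7, 8 → best response C4.
Player 2 against B: payoffs 8, 0, 1, 5 → best response C1.
Player 2 against C: payoffs 8, 9, 0, 6 → best response C2.
Player 2 against D: payoffs 4, 6, 5, 9 → best response C4.
Mutual best responses: (B, C1); (D, C4).

(B, C1) and (D, C4)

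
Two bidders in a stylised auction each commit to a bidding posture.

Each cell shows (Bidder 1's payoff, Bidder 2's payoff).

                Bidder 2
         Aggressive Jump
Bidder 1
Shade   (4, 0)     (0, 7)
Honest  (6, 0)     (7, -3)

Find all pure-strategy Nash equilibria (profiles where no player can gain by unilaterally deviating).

(Shade, Aggressive): Bidder 1 can switch to Honest (4 → 6). Not NE.
(Shade, Jump): Bidder 1 can switch to Honest (0 → 7). Not NE.
(Honest, Aggressive): Bidder 1 gets 6, best alternative 4; Bidder 2 gets 0, best alternative -3. No profitable deviation — NE.
(Honest, Jump): Bidder 2 can switch to Aggressive (-3 → 0). Not NE.

Pure NE: (Honest, Aggressive)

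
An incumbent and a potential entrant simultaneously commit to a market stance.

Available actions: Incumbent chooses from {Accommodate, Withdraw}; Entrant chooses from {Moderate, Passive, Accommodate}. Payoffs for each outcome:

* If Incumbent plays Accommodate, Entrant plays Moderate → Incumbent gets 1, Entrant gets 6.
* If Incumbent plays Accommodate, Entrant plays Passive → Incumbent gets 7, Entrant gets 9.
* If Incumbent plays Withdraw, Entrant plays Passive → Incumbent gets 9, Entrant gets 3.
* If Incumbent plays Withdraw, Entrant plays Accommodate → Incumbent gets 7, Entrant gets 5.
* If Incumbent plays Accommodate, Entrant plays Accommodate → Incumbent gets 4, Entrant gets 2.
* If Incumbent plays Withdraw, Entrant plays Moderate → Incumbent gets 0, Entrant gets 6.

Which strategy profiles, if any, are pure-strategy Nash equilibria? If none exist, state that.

none

Incumbent against Moderate: payoffs 1, 0 → best response Accommodate.
Incumbent against Passive: payoffs 7, 9 → best response Withdraw.
Incumbent against Accommodate: payoffs 4, 7 → best response Withdraw.
Entrant against Accommodate: payoffs 6, 9, 2 → best response Passive.
Entrant against Withdraw: payoffs 6, 3, 5 → best response Moderate.
No profile is a mutual best response for all players.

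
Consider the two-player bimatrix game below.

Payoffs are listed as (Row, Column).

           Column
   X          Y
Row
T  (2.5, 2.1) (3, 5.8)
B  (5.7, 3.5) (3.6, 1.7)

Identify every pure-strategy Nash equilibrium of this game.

The unique pure-strategy Nash equilibrium is (B, X).

Mark each player's best response to every combination of opponents' strategies; a profile where every player is best-responding is a pure Nash equilibrium.
Row against X: payoffs 2.5, 5.7 → best response B.
Row against Y: payoffs 3, 3.6 → best response B.
Column against T: payoffs 2.1, 5.8 → best response Y.
Column against B: payoffs 3.5, 1.7 → best response X.
Mutual best responses: (B, X).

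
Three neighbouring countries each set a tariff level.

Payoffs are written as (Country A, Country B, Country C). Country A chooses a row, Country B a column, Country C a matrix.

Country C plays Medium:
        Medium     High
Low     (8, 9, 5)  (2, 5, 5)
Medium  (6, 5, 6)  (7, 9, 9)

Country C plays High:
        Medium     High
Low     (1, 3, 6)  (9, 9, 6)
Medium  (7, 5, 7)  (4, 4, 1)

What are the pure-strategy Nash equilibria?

Country A against (Medium, Medium): payoffs 8, 6 → best response Low.
Country A against (Medium, High): payoffs 1, 7 → best response Medium.
Country A against (High, Medium): payoffs 2, 7 → best response Medium.
Country A against (High, High): payoffs 9, 4 → best response Low.
Country B against (Low, Medium): payoffs 9, 5 → best response Medium.
Country B against (Low, High): payoffs 3, 9 → best response High.
Country B against (Medium, Medium): payoffs 5, 9 → best response High.
Country B against (Medium, High): payoffs 5, 4 → best response Medium.
Country C against (Low, Medium): payoffs 5, 6 → best response High.
Country C against (Low, High): payoffs 5, 6 → best response High.
Country C against (Medium, Medium): payoffs 6, 7 → best response High.
Country C against (Medium, High): payoffs 9, 1 → best response Medium.
Mutual best responses: (Low, High, High); (Medium, Medium, High); (Medium, High, Medium).

Pure-strategy Nash equilibria: (Low, High, High); (Medium, Medium, High); (Medium, High, Medium)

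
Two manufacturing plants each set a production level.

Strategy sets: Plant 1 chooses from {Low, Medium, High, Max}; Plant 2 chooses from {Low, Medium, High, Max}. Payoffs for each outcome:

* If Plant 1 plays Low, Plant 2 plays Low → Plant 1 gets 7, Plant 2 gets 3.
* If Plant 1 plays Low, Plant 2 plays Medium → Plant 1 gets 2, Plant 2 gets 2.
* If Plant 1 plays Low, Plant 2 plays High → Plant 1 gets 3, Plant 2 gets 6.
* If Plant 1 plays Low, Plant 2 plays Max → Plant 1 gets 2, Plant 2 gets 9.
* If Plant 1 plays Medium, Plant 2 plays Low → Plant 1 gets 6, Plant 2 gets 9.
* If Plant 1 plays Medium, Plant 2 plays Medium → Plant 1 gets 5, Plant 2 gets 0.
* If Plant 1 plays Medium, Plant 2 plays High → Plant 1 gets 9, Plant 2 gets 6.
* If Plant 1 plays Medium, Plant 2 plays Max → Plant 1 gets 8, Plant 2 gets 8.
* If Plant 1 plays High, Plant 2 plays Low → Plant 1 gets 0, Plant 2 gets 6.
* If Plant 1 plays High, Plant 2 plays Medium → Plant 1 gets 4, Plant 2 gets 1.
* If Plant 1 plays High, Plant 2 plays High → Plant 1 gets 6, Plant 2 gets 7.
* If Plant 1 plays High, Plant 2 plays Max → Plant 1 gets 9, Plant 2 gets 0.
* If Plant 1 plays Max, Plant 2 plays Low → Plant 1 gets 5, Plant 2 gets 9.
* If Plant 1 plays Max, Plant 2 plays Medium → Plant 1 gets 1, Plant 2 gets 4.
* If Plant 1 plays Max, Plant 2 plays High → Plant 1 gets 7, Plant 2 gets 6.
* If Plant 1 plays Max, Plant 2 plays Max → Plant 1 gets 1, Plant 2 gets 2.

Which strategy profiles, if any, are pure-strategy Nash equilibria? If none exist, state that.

Plant 1 against Low: payoffs 7, 6, 0, 5 → best response Low.
Plant 1 against Medium: payoffs 2, 5, 4, 1 → best response Medium.
Plant 1 against High: payoffs 3, 9, 6, 7 → best response Medium.
Plant 1 against Max: payoffs 2, 8, 9, 1 → best response High.
Plant 2 against Low: payoffs 3, 2, 6, 9 → best response Max.
Plant 2 against Medium: payoffs 9, 0, 6, 8 → best response Low.
Plant 2 against High: payoffs 6, 1, 7, 0 → best response High.
Plant 2 against Max: payoffs 9, 4, 6, 2 → best response Low.
No profile is a mutual best response for all players.

This game has no pure Nash equilibrium.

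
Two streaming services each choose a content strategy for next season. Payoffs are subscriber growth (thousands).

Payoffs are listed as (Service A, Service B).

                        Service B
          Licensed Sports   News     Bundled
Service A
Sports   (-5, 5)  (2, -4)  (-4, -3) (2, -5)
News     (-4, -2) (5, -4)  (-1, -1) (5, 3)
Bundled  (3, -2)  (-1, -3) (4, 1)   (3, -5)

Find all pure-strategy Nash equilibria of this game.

For each player, find the best response to each opponent profile; mutual best responses are the pure NE.
Service A against Licensed: payoffs -5, -4, 3 → best response Bundled.
Service A against Sports: payoffs 2, 5, -1 → best response News.
Service A against News: payoffs -4, -1, 4 → best response Bundled.
Service A against Bundled: payoffs 2, 5, 3 → best response News.
Service B against Sports: payoffs 5, -4, -3, -5 → best response Licensed.
Service B against News: payoffs -2, -4, -1, 3 → best response Bundled.
Service B against Bundled: payoffs -2, -3, 1, -5 → best response News.
Mutual best responses: (News, Bundled); (Bundled, News).

Pure-strategy Nash equilibria: (News, Bundled); (Bundled, News)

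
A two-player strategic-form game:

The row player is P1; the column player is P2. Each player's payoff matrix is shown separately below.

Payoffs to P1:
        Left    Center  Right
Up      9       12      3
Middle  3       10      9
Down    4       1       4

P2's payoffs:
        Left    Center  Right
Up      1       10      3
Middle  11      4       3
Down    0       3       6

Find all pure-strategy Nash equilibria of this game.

Pure NE: (Up, Center)

Check each profile: it is a Nash equilibrium iff no player can strictly gain by switching unilaterally.
(Up, Left): P2 can switch to Center (1 → 10). Not NE.
(Up, Center): P1 gets 12, best alternative 10; P2 gets 10, best alternative 3. No profitable deviation — NE.
(Up, Right): P1 can switch to Middle (3 → 9). Not NE.
(Middle, Left): P1 can switch to Up (3 → 9). Not NE.
(Middle, Center): P1 can switch to Up (10 → 12). Not NE.
(Middle, Right): P2 can switch to Left (3 → 11). Not NE.
(Down, Left): P1 can switch to Up (4 → 9). Not NE.
(Down, Center): P1 can switch to Up (1 → 12). Not NE.
(Down, Right): P1 can switch to Middle (4 → 9). Not NE.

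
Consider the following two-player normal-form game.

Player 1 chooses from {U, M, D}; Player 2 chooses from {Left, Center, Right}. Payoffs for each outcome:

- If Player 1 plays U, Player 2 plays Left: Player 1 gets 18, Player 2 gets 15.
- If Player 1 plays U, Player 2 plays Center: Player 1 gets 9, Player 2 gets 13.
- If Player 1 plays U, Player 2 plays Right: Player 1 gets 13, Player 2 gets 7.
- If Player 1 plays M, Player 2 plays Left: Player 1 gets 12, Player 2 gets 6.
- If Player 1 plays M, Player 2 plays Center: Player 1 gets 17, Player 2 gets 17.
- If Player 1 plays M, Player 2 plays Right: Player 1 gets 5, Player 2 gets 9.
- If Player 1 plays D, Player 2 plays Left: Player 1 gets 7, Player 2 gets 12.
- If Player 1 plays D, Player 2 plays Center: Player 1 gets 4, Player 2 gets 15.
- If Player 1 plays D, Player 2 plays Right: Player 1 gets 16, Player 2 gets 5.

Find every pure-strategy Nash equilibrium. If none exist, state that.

Player 1 against Left: payoffs 18, 12, 7 → best response U.
Player 1 against Center: payoffs 9, 17, 4 → best response M.
Player 1 against Right: payoffs 13, 5, 16 → best response D.
Player 2 against U: payoffs 15, 13, 7 → best response Left.
Player 2 against M: payoffs 6, 17, 9 → best response Center.
Player 2 against D: payoffs 12, 15, 5 → best response Center.
Mutual best responses: (U, Left); (M, Center).

Pure-strategy Nash equilibria: (U, Left), (M, Center)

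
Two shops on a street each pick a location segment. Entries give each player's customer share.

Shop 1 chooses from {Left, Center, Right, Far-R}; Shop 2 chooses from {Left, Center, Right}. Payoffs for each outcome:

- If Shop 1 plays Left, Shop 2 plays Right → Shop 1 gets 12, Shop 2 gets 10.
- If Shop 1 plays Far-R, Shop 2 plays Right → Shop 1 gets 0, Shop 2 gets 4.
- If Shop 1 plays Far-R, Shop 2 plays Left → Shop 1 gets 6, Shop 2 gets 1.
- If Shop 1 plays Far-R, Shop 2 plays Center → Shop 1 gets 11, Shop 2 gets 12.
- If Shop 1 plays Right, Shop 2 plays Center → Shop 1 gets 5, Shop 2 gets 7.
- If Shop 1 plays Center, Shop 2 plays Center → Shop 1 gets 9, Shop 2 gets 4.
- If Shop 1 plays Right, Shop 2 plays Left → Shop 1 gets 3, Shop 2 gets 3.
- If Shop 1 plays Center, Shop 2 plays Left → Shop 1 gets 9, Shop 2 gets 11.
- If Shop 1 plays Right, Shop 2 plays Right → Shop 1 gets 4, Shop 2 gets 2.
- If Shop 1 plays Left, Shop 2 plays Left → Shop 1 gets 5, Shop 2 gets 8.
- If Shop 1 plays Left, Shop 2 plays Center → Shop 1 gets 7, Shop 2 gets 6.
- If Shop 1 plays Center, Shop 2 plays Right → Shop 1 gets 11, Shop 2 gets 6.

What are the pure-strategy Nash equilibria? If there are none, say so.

For each player, find the best response to each opponent profile; mutual best responses are the pure NE.
Shop 1 against Left: payoffs 5, 9, 3, 6 → best response Center.
Shop 1 against Center: payoffs 7, 9, 5, 11 → best response Far-R.
Shop 1 against Right: payoffs 12, 11, 4, 0 → best response Left.
Shop 2 against Left: payoffs 8, 6, 10 → best response Right.
Shop 2 against Center: payoffs 11, 4, 6 → best response Left.
Shop 2 against Right: payoffs 3, 7, 2 → best response Center.
Shop 2 against Far-R: payoffs 1, 12, 4 → best response Center.
Mutual best responses: (Left, Right); (Center, Left); (Far-R, Center).

The pure Nash equilibria are (Left, Right), (Center, Left), (Far-R, Center).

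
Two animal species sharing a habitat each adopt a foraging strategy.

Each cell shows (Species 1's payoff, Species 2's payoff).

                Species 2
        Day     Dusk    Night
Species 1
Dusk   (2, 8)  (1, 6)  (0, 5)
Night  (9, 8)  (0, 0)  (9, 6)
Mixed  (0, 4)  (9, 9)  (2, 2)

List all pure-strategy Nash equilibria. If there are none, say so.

(Night, Day) and (Mixed, Dusk)

Species 1 against Day: payoffs 2, 9, 0 → best response Night.
Species 1 against Dusk: payoffs 1, 0, 9 → best response Mixed.
Species 1 against Night: payoffs 0, 9, 2 → best response Night.
Species 2 against Dusk: payoffs 8, 6, 5 → best response Day.
Species 2 against Night: payoffs 8, 0, 6 → best response Day.
Species 2 against Mixed: payoffs 4, 9, 2 → best response Dusk.
Mutual best responses: (Night, Day); (Mixed, Dusk).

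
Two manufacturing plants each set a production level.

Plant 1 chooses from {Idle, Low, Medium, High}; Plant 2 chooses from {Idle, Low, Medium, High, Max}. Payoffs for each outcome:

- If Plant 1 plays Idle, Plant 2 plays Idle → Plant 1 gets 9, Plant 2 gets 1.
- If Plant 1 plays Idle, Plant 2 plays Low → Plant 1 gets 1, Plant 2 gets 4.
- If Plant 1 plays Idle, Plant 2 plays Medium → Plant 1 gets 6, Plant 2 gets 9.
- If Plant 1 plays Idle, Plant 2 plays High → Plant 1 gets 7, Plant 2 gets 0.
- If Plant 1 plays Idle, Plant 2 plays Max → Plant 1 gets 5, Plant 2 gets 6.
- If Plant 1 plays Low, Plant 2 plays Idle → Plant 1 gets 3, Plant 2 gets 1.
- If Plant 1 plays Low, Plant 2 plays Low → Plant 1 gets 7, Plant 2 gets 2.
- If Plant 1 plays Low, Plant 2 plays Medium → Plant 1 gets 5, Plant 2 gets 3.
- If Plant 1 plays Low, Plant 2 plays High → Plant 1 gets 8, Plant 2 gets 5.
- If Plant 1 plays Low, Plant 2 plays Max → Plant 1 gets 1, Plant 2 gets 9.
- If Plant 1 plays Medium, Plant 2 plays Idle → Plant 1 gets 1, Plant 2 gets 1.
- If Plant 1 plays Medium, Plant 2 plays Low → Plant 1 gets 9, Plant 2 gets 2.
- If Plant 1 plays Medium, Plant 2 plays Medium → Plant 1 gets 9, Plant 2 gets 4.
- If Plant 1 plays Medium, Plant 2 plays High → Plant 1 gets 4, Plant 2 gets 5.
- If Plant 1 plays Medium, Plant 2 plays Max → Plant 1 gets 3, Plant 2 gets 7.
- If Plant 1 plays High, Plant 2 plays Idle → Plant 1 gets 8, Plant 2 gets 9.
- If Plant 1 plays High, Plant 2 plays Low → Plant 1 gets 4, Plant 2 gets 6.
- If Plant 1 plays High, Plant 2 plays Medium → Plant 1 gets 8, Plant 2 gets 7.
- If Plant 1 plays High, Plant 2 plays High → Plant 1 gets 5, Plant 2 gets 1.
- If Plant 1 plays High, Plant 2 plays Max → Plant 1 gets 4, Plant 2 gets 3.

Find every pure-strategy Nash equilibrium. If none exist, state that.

Check each profile: it is a Nash equilibrium iff no player can strictly gain by switching unilaterally.
(Idle, Idle): Plant 2 can switch to Low (1 → 4). Not NE.
(Idle, Low): Plant 1 can switch to Low (1 → 7). Not NE.
(Idle, Medium): Plant 1 can switch to Medium (6 → 9). Not NE.
(Idle, High): Plant 1 can switch to Low (7 → 8). Not NE.
(Idle, Max): Plant 2 can switch to Medium (6 → 9). Not NE.
(Low, Idle): Plant 1 can switch to Idle (3 → 9). Not NE.
(Low, Low): Plant 1 can switch to Medium (7 → 9). Not NE.
(Low, Medium): Plant 1 can switch to Idle (5 → 6). Not NE.
(Low, High): Plant 2 can switch to Max (5 → 9). Not NE.
(Low, Max): Plant 1 can switch to Idle (1 → 5). Not NE.
(Medium, Idle): Plant 1 can switch to Idle (1 → 9). Not NE.
(Medium, Low): Plant 2 can switch to Medium (2 → 4). Not NE.
(The remaining 8 profiles each have a profitable deviation by the same check.)

This game has no pure Nash equilibrium.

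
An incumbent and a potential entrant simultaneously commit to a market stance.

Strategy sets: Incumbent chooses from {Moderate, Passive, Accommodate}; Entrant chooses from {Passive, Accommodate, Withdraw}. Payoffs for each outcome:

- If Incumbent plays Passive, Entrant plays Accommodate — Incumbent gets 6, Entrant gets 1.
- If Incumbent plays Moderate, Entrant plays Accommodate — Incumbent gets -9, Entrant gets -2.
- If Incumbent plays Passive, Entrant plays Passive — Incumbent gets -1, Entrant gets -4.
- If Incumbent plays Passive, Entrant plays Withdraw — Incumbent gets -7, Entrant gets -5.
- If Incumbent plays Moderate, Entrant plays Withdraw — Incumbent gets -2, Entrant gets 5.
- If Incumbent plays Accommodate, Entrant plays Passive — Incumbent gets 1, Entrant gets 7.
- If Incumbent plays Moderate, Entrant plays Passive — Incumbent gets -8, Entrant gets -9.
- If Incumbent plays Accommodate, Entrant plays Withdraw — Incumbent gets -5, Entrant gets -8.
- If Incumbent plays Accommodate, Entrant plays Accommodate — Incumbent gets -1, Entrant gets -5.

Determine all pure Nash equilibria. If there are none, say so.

(Moderate, Passive): Incumbent can switch to Passive (-8 → -1). Not NE.
(Moderate, Accommodate): Incumbent can switch to Passive (-9 → 6). Not NE.
(Moderate, Withdraw): Incumbent gets -2, best alternative -5; Entrant gets 5, best alternative -2. No profitable deviation — NE.
(Passive, Passive): Incumbent can switch to Accommodate (-1 → 1). Not NE.
(Passive, Accommodate): Incumbent gets 6, best alternative -1; Entrant gets 1, best alternative -4. No profitable deviation — NE.
(Passive, Withdraw): Incumbent can switch to Moderate (-7 → -2). Not NE.
(Accommodate, Passive): Incumbent gets 1, best alternative -1; Entrant gets 7, best alternative -5. No profitable deviation — NE.
(Accommodate, Accommodate): Incumbent can switch to Passive (-1 → 6). Not NE.
(Accommodate, Withdraw): Incumbent can switch to Moderate (-5 → -2). Not NE.

(Moderate, Withdraw), (Passive, Accommodate), (Accommodate, Passive)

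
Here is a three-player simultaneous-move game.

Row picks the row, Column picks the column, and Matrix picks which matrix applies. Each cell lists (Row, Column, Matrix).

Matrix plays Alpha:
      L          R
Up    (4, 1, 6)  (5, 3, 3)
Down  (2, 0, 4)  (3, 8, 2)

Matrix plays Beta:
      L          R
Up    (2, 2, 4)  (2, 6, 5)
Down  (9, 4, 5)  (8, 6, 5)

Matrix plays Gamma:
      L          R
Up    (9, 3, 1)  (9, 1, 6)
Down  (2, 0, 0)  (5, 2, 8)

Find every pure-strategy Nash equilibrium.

Row against (L, Alpha): payoffs 4, 2 → best response Up.
Row against (L, Beta): payoffs 2, 9 → best response Down.
Row against (L, Gamma): payoffs 9, 2 → best response Up.
Row against (R, Alpha): payoffs 5, 3 → best response Up.
Row against (R, Beta): payoffs 2, 8 → best response Down.
Row against (R, Gamma): payoffs 9, 5 → best response Up.
Column against (Up, Alpha): payoffs 1, 3 → best response R.
Column against (Up, Beta): payoffs 2, 6 → best response R.
Column against (Up, Gamma): payoffs 3, 1 → best response L.
Column against (Down, Alpha): payoffs 0, 8 → best response R.
Column against (Down, Beta): payoffs 4, 6 → best response R.
Column against (Down, Gamma): payoffs 0, 2 → best response R.
Matrix against (Up, L): payoffs 6, 4, 1 → best response Alpha.
Matrix against (Up, R): payoffs 3, 5, 6 → best response Gamma.
Matrix against (Down, L): payoffs 4, 5, 0 → best response Beta.
Matrix against (Down, R): payoffs 2, 5, 8 → best response Gamma.
No profile is a mutual best response for all players.

none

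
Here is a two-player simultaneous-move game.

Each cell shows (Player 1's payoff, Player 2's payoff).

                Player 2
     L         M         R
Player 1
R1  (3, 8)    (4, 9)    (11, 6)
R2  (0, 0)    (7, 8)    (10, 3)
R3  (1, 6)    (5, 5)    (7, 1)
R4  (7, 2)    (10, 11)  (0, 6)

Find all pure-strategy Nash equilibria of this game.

Pure NE: (R4, M)

(R1, L): Player 1 can switch to R4 (3 → 7). Not NE.
(R1, M): Player 1 can switch to R2 (4 → 7). Not NE.
(R1, R): Player 2 can switch to L (6 → 8). Not NE.
(R2, L): Player 1 can switch to R1 (0 → 3). Not NE.
(R2, M): Player 1 can switch to R4 (7 → 10). Not NE.
(R2, R): Player 1 can switch to R1 (10 → 11). Not NE.
(R3, L): Player 1 can switch to R1 (1 → 3). Not NE.
(R3, M): Player 1 can switch to R2 (5 → 7). Not NE.
(R3, R): Player 1 can switch to R1 (7 → 11). Not NE.
(R4, L): Player 2 can switch to M (2 → 11). Not NE.
(R4, M): Player 1 gets 10, best alternative 7; Player 2 gets 11, best alternative 6. No profitable deviation — NE.
(R4, R): Player 1 can switch to R1 (0 → 11). Not NE.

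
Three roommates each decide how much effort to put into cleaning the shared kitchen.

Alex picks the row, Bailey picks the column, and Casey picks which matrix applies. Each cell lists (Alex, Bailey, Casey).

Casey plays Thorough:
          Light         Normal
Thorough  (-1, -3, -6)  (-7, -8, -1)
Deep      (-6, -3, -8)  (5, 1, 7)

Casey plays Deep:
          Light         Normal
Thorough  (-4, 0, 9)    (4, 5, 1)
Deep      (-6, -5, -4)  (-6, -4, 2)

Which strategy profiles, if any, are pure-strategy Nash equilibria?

For each player, find the best response to each opponent profile; mutual best responses are the pure NE.
Alex against (Light, Thorough): payoffs -1, -6 → best response Thorough.
Alex against (Light, Deep): payoffs -4, -6 → best response Thorough.
Alex against (Normal, Thorough): payoffs -7, 5 → best response Deep.
Alex against (Normal, Deep): payoffs 4, -6 → best response Thorough.
Bailey against (Thorough, Thorough): payoffs -3, -8 → best response Light.
Bailey against (Thorough, Deep): payoffs 0, 5 → best response Normal.
Bailey against (Deep, Thorough): payoffs -3, 1 → best response Normal.
Bailey against (Deep, Deep): payoffs -5, -4 → best response Normal.
Casey against (Thorough, Light): payoffs -6, 9 → best response Deep.
Casey against (Thorough, Normal): payoffs -1, 1 → best response Deep.
Casey against (Deep, Light): payoffs -8, -4 → best response Deep.
Casey against (Deep, Normal): payoffs 7, 2 → best response Thorough.
Mutual best responses: (Thorough, Normal, Deep); (Deep, Normal, Thorough).

(Thorough, Normal, Deep); (Deep, Normal, Thorough)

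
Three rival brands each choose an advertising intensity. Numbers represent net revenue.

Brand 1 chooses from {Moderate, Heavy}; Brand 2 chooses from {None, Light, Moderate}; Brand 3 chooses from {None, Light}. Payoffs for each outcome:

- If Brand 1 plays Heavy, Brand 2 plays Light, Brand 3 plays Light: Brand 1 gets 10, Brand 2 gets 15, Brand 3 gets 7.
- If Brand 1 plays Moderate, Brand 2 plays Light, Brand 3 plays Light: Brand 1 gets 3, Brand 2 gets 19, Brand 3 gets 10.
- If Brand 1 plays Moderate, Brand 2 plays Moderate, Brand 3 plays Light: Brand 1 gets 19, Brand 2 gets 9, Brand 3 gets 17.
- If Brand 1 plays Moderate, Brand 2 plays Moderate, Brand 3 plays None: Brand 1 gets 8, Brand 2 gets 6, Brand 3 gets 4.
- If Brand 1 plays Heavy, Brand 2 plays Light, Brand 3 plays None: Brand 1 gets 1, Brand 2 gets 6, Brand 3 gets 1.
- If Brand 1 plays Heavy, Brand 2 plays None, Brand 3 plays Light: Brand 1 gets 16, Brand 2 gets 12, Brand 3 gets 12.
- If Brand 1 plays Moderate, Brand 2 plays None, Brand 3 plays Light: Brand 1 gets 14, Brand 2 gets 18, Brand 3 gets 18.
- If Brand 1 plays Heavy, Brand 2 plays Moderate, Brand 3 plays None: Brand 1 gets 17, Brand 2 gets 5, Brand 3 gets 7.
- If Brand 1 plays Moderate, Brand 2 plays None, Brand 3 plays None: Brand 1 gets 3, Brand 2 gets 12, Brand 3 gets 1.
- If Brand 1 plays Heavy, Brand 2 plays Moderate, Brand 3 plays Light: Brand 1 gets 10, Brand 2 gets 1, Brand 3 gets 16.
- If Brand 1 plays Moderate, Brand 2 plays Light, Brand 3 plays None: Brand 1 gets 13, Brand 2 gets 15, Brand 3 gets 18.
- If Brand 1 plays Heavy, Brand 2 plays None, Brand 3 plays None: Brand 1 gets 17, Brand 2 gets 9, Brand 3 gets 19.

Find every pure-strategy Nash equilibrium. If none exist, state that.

(Moderate, Light, None), (Heavy, None, None), (Heavy, Light, Light)

For each player, find the best response to each opponent profile; mutual best responses are the pure NE.
Brand 1 against (None, None): payoffs 3, 17 → best response Heavy.
Brand 1 against (None, Light): payoffs 14, 16 → best response Heavy.
Brand 1 against (Light, None): payoffs 13, 1 → best response Moderate.
Brand 1 against (Light, Light): payoffs 3, 10 → best response Heavy.
Brand 1 against (Moderate, None): payoffs 8, 17 → best response Heavy.
Brand 1 against (Moderate, Light): payoffs 19, 10 → best response Moderate.
Brand 2 against (Moderate, None): payoffs 12, 15, 6 → best response Light.
Brand 2 against (Moderate, Light): payoffs 18, 19, 9 → best response Light.
Brand 2 against (Heavy, None): payoffs 9, 6, 5 → best response None.
Brand 2 against (Heavy, Light): payoffs 12, 15, 1 → best response Light.
Brand 3 against (Moderate, None): payoffs 1, 18 → best response Light.
Brand 3 against (Moderate, Light): payoffs 18, 10 → best response None.
Brand 3 against (Moderate, Moderate): payoffs 4, 17 → best response Light.
Brand 3 against (Heavy, None): payoffs 19, 12 → best response None.
Brand 3 against (Heavy, Light): payoffs 1, 7 → best response Light.
Brand 3 against (Heavy, Moderate): payoffs 7, 16 → best response Light.
Mutual best responses: (Moderate, Light, None); (Heavy, None, None); (Heavy, Light, Light).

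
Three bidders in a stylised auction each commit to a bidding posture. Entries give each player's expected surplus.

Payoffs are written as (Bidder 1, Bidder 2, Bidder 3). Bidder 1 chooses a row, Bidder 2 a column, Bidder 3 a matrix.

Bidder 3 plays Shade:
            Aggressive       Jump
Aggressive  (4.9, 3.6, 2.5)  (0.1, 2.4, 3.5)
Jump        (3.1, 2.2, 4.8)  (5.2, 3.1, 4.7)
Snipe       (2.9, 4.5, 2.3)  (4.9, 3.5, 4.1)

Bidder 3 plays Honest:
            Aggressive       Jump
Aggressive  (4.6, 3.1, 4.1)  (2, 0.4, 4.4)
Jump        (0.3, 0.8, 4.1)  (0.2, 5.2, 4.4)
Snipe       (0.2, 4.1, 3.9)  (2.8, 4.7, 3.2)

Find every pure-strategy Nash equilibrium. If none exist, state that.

Pure-strategy Nash equilibria: (Aggressive, Aggressive, Honest), (Jump, Jump, Shade)

(Aggressive, Aggressive, Shade): Bidder 3 can switch to Honest (2.5 → 4.1). Not NE.
(Aggressive, Aggressive, Honest): Bidder 1 gets 4.6, best alternative 0.3; Bidder 2 gets 3.1, best alternative 0.4; Bidder 3 gets 4.1, best alternative 2.5. No profitable deviation — NE.
(Aggressive, Jump, Shade): Bidder 1 can switch to Jump (0.1 → 5.2). Not NE.
(Aggressive, Jump, Honest): Bidder 1 can switch to Snipe (2 → 2.8). Not NE.
(Jump, Aggressive, Shade): Bidder 1 can switch to Aggressive (3.1 → 4.9). Not NE.
(Jump, Aggressive, Honest): Bidder 1 can switch to Aggressive (0.3 → 4.6). Not NE.
(Jump, Jump, Shade): Bidder 1 gets 5.2, best alternative 4.9; Bidder 2 gets 3.1, best alternative 2.2; Bidder 3 gets 4.7, best alternative 4.4. No profitable deviation — NE.
(Jump, Jump, Honest): Bidder 1 can switch to Aggressive (0.2 → 2). Not NE.
(Snipe, Aggressive, Shade): Bidder 1 can switch to Aggressive (2.9 → 4.9). Not NE.
(Snipe, Aggressive, Honest): Bidder 1 can switch to Aggressive (0.2 → 4.6). Not NE.
(Snipe, Jump, Shade): Bidder 1 can switch to Jump (4.9 → 5.2). Not NE.
(Snipe, Jump, Honest): Bidder 3 can switch to Shade (3.2 → 4.1). Not NE.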